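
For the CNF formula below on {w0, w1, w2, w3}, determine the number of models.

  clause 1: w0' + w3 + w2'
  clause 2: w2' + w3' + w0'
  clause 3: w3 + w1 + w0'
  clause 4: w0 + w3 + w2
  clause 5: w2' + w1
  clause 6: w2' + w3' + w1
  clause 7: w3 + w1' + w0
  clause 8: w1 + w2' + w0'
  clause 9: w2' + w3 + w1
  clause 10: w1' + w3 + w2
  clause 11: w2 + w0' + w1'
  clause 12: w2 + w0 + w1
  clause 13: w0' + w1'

3

There are 2^4 = 16 truth assignments over (w0, w1, w2, w3).
Check each against the 13 clauses (columns in the order w0, w1, w2, w3):
  F F F F  ✗ fails (w0 + w3 + w2)
  F F F T  ✗ fails (w2 + w0 + w1)
  F F T F  ✗ fails (w2' + w1)
  F F T T  ✗ fails (w2' + w1)
  F T F F  ✗ fails (w0 + w3 + w2)
  F T F T  ✓ satisfies all
  F T T F  ✗ fails (w3 + w1' + w0)
  F T T T  ✓ satisfies all
  T F F F  ✗ fails (w3 + w1 + w0')
  T F F T  ✓ satisfies all
  T F T F  ✗ fails (w0' + w3 + w2')
  T F T T  ✗ fails (w2' + w3' + w0')
  T T F F  ✗ fails (w1' + w3 + w2)
  T T F T  ✗ fails (w2 + w0' + w1')
  T T T F  ✗ fails (w0' + w3 + w2')
  T T T T  ✗ fails (w2' + w3' + w0')
3 of the 16 rows are models.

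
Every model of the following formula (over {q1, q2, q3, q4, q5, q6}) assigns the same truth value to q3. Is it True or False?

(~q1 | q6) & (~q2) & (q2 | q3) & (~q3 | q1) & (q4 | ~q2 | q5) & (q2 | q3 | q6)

True

Suppose q3 = 0.
The clause (~q2) is unit, so q2 = 0.
But (q2) is also a unit clause — contradiction.
So every satisfying assignment has q3 = True.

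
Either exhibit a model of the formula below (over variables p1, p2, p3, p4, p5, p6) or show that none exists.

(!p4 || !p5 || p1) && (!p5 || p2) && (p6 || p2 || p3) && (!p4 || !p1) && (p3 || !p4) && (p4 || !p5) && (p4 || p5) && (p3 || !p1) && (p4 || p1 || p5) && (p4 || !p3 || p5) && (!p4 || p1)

UNSATISFIABLE

Case p5 = false:
From the singleton clause (p4), p4 = true.
From the singleton clause (!p1), p1 = false.
That conflicts with the unit clause (p1).
So p5 must be the other value — set p5 = true.
From the singleton clause (p2), p2 = true.
From the singleton clause (p4), p4 = true.
From the singleton clause (p1), p1 = true.
That conflicts with the unit clause (!p1).
Neither p5 = true nor p5 = false works.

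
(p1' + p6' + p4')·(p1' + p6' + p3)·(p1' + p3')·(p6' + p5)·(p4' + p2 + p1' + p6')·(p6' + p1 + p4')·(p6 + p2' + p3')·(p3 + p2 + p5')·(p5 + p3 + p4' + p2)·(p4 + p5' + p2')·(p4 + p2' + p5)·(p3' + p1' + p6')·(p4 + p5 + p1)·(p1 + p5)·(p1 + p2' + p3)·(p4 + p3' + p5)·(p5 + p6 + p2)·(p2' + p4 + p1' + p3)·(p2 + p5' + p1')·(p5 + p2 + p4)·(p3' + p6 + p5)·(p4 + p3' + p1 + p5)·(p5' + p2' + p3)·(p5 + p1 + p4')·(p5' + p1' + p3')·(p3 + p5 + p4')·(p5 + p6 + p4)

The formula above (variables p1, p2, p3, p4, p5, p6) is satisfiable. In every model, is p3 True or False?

Suppose p3 = 0.
Suppose p1 = 0.
The clause (p5) is unit, so p5 = 1.
The clause (p2) is unit, so p2 = 1.
That conflicts with the unit clause (p2').
Backtrack on p1: now try p1 = 1.
The clause (p6') is unit, so p6 = 0.
Suppose p2 = 1.
The clause (p4) is unit, so p4 = 1.
The clause (p5') is unit, so p5 = 0.
That conflicts with the unit clause (p5).
Backtrack on p2: now try p2 = 0.
The clause (p5') is unit, so p5 = 0.
That conflicts with the unit clause (p5).
Either choice for p2 ends in contradiction.
Either choice for p1 ends in contradiction.
So every satisfying assignment has p3 = True.

True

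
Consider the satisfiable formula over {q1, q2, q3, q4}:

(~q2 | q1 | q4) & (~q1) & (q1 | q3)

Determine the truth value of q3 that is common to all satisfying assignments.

True

Suppose q3 = 0.
Unit clause (~q1) forces q1 = 0.
That conflicts with the unit clause (q1).
So every satisfying assignment has q3 = True.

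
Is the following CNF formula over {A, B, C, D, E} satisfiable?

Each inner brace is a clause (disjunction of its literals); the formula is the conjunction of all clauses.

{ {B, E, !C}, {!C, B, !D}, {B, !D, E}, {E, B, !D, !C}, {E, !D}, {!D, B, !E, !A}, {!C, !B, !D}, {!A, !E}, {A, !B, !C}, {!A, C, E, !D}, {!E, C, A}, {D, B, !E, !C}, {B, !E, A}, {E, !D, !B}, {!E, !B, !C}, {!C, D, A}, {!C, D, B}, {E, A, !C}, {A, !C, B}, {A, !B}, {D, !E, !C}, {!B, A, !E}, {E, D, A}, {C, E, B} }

Try E = false.
The clause (!D) is unit, so D = false.
The clause (A) is unit, so A = true.
Try B = true.
Every clause is now satisfied; C is unconstrained.
A satisfying assignment: A: true, B: true, C: true, D: false, E: false.

Yes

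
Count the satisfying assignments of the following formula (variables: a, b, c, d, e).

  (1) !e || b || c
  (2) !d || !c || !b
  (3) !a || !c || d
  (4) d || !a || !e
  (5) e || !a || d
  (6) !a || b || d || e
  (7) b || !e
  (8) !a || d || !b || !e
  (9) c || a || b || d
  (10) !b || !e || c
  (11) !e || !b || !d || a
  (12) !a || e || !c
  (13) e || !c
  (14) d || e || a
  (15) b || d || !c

There are 2^5 = 32 truth assignments over (a, b, c, d, e).
Split on e. With e = true, the clauses containing e are satisfied and !e drops from the rest; 1 of the 2^4 = 16 assignments to the other variables satisfy what remains.
With e = false, by the same count on the reduced clause set, 4 assignments work.
(One model: a=F, b=F, c=F, d=T, e=F.)
Total: 1 + 4 = 5.

5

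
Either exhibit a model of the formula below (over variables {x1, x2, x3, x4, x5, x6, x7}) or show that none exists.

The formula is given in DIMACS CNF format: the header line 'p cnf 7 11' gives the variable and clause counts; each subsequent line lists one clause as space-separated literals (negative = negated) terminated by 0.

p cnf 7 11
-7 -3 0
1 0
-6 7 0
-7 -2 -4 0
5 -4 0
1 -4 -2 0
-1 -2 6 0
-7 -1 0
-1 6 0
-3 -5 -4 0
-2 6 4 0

The clause (x1) is unit, so x1 = True.
The clause (¬x7) is unit, so x7 = False.
The clause (¬x6) is unit, so x6 = False.
That conflicts with the unit clause (x6).

UNSATISFIABLE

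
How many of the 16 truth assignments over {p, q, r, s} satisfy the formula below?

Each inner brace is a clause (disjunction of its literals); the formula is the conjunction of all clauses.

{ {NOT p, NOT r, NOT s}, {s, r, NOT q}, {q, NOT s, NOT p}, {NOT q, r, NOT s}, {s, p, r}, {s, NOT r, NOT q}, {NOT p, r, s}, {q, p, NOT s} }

3

There are 2^4 = 16 truth assignments over (p, q, r, s).
Split on p. With p = true, the clauses containing p are satisfied and NOT p drops from the rest; 1 of the 2^3 = 8 assignments to the other variables satisfy what remains.
With p = false, by the same count on the reduced clause set, 2 assignments work.
Total: 1 + 2 = 3.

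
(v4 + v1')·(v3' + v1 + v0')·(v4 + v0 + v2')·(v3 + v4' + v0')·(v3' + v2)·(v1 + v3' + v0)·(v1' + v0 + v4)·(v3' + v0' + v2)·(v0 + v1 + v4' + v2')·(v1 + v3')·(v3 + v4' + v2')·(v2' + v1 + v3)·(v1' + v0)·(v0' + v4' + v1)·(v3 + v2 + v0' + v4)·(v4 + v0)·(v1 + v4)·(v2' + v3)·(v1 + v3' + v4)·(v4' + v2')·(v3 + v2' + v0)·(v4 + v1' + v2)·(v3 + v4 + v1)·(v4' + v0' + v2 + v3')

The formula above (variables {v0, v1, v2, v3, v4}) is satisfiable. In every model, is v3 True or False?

False

Suppose v3 = 1.
The clause (v2) is unit, so v2 = 1.
The clause (v1) is unit, so v1 = 1.
The clause (v4) is unit, so v4 = 1.
That conflicts with the unit clause (v4').
So every satisfying assignment has v3 = False.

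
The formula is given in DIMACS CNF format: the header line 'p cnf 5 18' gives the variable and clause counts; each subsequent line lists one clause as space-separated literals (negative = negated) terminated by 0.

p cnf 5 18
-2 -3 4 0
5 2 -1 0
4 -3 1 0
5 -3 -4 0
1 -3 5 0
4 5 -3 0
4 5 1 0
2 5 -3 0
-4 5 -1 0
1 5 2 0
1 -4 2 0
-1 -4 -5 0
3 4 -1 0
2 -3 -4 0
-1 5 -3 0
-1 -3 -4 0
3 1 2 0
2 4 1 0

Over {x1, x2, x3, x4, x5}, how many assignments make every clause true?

There are 2^5 = 32 truth assignments over (x1, x2, x3, x4, x5).
Split on x1. With x1 = True, the clauses containing x1 are satisfied and ¬x1 drops from the rest; 1 of the 2^4 = 16 assignments to the other variables satisfy what remains.
With x1 = False, by the same count on the reduced clause set, 4 assignments work.
Total: 1 + 4 = 5.

5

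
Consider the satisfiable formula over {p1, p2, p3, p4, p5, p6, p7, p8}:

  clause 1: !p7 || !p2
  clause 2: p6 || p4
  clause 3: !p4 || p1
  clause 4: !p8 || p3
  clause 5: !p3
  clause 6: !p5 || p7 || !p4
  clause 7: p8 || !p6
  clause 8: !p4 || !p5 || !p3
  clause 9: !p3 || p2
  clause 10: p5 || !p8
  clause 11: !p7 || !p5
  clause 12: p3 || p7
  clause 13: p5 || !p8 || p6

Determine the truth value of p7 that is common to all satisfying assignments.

True

Suppose p7 = false.
Unit clause (!p3) forces p3 = false.
That conflicts with the unit clause (p3).
So every satisfying assignment has p7 = True.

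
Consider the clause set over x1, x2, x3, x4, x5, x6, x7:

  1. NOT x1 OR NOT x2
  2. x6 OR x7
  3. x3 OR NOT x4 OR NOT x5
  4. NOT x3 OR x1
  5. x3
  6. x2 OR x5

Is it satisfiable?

Satisfiable

The clause (x3) is unit, so x3 = true.
The clause (x1) is unit, so x1 = true.
The clause (NOT x2) is unit, so x2 = false.
The clause (x5) is unit, so x5 = true.
Case x6 = true:
All clauses hold; x4, x7 can take either value.
A satisfying assignment: x1: true; x2: false; x3: true; x4: false; x5: true; x6: true; x7: false.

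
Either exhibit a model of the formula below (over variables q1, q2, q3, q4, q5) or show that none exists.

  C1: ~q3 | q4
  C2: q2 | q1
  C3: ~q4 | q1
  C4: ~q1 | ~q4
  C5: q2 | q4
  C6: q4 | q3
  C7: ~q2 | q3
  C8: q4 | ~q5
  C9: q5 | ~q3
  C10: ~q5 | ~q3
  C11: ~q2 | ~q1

UNSATISFIABLE

Branch on q3: set q3 = 0.
From the singleton clause (q4), q4 = 1.
From the singleton clause (q1), q1 = 1.
That conflicts with the unit clause (~q1).
That branch fails; take q3 = 1 instead.
From the singleton clause (q4), q4 = 1.
From the singleton clause (q1), q1 = 1.
That conflicts with the unit clause (~q1).
Either choice for q3 ends in contradiction.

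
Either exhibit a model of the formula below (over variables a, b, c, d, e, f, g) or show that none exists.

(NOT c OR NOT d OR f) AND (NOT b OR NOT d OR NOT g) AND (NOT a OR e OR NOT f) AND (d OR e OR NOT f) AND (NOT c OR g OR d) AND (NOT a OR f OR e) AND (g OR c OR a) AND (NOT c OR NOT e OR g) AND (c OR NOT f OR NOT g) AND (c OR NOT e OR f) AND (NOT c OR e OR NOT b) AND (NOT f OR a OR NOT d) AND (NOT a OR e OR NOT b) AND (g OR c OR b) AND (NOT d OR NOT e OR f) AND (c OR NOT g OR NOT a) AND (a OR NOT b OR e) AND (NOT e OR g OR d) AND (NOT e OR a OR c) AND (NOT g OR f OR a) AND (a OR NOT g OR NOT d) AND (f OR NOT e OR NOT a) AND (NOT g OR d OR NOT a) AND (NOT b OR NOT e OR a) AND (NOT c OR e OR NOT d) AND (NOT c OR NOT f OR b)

a=true; b=true; c=false; d=true; e=true; f=true; g=false

Suppose c = false.
Suppose g = false.
(a) alone gives a = true.
(b) alone gives b = true.
(e) alone gives e = true.
(f) alone gives f = true.
(d) alone gives d = true.
All clauses are satisfied.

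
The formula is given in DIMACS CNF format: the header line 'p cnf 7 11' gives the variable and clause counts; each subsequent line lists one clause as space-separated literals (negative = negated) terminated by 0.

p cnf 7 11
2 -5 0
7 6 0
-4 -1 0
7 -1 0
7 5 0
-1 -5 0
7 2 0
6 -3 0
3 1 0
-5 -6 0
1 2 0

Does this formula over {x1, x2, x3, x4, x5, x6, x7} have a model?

Yes

Try x2 = False.
The clause (¬x5) is unit, so x5 = False.
The clause (x7) is unit, so x7 = True.
The clause (x1) is unit, so x1 = True.
The clause (¬x4) is unit, so x4 = False.
Try x6 = True.
All clauses hold; x3 can take either value.
A satisfying assignment: x1: True,  x2: False,  x3: True,  x4: False,  x5: False,  x6: True,  x7: True.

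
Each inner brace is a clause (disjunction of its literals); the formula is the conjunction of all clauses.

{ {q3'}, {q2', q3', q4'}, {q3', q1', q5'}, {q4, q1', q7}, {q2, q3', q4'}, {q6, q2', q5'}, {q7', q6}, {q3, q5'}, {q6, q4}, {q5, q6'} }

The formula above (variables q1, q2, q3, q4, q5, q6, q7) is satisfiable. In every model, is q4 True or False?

True

Suppose q4 = 0.
Unit clause (q3') forces q3 = 0.
Unit clause (q5') forces q5 = 0.
Unit clause (q6) forces q6 = 1.
That conflicts with the unit clause (q6').
So every satisfying assignment has q4 = True.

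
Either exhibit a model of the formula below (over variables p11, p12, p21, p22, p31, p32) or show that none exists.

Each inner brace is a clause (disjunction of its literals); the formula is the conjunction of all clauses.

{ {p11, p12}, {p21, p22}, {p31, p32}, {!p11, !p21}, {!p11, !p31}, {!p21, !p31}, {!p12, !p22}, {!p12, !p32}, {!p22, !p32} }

Case p11 = true:
The clause (!p21) is unit, so p21 = false.
The clause (p22) is unit, so p22 = true.
The clause (!p31) is unit, so p31 = false.
The clause (p32) is unit, so p32 = true.
But (!p32) is also a unit clause — contradiction.
Backtrack on p11: now try p11 = false.
The clause (p12) is unit, so p12 = true.
The clause (!p22) is unit, so p22 = false.
The clause (p21) is unit, so p21 = true.
The clause (!p31) is unit, so p31 = false.
The clause (p32) is unit, so p32 = true.
But (!p32) is also a unit clause — contradiction.
Both values of p11 lead to a conflict.

UNSATISFIABLE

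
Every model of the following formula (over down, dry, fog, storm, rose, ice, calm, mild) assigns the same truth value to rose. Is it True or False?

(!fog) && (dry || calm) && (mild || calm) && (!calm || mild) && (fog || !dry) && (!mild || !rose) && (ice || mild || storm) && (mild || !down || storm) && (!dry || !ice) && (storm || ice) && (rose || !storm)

False

Suppose rose = true.
From the singleton clause (!fog), fog = false.
From the singleton clause (!dry), dry = false.
From the singleton clause (calm), calm = true.
From the singleton clause (mild), mild = true.
Now (!mild) is unsatisfied and unit — conflict.
So every satisfying assignment has rose = False.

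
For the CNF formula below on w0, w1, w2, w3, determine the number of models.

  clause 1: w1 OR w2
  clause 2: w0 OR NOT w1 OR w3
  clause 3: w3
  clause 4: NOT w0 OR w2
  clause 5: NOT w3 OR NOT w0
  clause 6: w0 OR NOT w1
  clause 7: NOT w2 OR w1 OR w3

There are 2^4 = 16 truth assignments over (w0, w1, w2, w3).
Check each against the 7 clauses (columns in the order w0, w1, w2, w3):
  F F F F  ✗ fails (w1 OR w2)
  F F F T  ✗ fails (w1 OR w2)
  F F T F  ✗ fails (w3)
  F F T T  ✓ satisfies all
  F T F F  ✗ fails (w0 OR NOT w1 OR w3)
  F T F T  ✗ fails (w0 OR NOT w1)
  F T T F  ✗ fails (w0 OR NOT w1 OR w3)
  F T T T  ✗ fails (w0 OR NOT w1)
  T F F F  ✗ fails (w1 OR w2)
  T F F T  ✗ fails (w1 OR w2)
  T F T F  ✗ fails (w3)
  T F T T  ✗ fails (NOT w3 OR NOT w0)
  T T F F  ✗ fails (w3)
  T T F T  ✗ fails (NOT w0 OR w2)
  T T T F  ✗ fails (w3)
  T T T T  ✗ fails (NOT w3 OR NOT w0)
1 of the 16 rows is a model.

1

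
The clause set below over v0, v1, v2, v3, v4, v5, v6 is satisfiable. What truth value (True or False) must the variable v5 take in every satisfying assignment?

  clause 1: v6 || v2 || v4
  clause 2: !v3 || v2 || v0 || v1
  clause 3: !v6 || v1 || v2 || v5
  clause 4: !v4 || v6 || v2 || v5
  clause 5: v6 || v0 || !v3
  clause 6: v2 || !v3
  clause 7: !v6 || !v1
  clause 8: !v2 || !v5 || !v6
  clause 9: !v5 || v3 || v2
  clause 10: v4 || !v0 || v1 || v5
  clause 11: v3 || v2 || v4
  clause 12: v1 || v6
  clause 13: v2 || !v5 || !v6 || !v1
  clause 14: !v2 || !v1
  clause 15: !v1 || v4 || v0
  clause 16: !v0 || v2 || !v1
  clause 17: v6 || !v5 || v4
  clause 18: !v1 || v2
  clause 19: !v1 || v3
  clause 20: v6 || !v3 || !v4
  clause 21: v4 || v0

Suppose v5 = true.
Suppose v2 = true.
From the singleton clause (!v6), v6 = false.
From the singleton clause (v1), v1 = true.
Now (!v1) is unsatisfied and unit — conflict.
Undo v2 and try v2 = false.
From the singleton clause (!v3), v3 = false.
Now (v3) is unsatisfied and unit — conflict.
Both values of v2 lead to a conflict.
So every satisfying assignment has v5 = False.

False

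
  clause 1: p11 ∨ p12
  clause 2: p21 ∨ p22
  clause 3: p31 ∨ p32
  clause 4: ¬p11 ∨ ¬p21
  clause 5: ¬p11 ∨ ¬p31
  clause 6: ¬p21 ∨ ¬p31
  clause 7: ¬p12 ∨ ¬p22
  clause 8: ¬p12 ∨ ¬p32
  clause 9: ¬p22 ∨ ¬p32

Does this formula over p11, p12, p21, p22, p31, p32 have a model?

Suppose p11 = True.
Unit clause (¬p21) forces p21 = False.
Unit clause (p22) forces p22 = True.
Unit clause (¬p31) forces p31 = False.
Unit clause (p32) forces p32 = True.
Now (¬p32) is unsatisfied and unit — conflict.
Backtrack on p11: now try p11 = False.
Unit clause (p12) forces p12 = True.
Unit clause (¬p22) forces p22 = False.
Unit clause (p21) forces p21 = True.
Unit clause (¬p31) forces p31 = False.
Unit clause (p32) forces p32 = True.
Now (¬p32) is unsatisfied and unit — conflict.
Neither p11 = True nor p11 = False works.
No assignment satisfies every clause.

No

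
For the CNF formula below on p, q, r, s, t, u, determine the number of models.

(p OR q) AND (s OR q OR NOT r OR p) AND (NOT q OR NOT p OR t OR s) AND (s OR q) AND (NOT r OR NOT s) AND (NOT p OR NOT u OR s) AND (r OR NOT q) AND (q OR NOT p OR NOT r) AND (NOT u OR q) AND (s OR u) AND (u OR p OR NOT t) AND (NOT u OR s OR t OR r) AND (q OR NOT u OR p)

4

There are 2^6 = 64 truth assignments over (p, q, r, s, t, u).
Split on u. With u = true, the clauses containing u are satisfied and NOT u drops from the rest; 2 of the 2^5 = 32 assignments to the other variables satisfy what remains.
With u = false, by the same count on the reduced clause set, 2 assignments work.
(One model: p=F, q=T, r=T, s=F, t=F, u=T.)
Total: 2 + 2 = 4.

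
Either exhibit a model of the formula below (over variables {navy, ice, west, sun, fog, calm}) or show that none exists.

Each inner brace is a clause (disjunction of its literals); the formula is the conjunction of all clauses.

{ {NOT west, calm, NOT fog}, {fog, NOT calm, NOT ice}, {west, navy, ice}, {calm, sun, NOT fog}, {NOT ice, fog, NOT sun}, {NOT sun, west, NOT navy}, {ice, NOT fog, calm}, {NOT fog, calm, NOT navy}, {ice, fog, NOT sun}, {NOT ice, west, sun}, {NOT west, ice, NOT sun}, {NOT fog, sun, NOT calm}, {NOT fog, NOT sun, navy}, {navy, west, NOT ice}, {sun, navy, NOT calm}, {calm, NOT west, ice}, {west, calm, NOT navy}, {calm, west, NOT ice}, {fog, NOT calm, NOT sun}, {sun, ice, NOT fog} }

navy ↦ true,  ice ↦ false,  west ↦ false,  sun ↦ false,  fog ↦ false,  calm ↦ true

Suppose west = false.
Suppose navy = true.
Unit clause (NOT sun) forces sun = false.
Unit clause (NOT ice) forces ice = false.
Unit clause (calm) forces calm = true.
Unit clause (NOT fog) forces fog = false.
This assignment satisfies each clause.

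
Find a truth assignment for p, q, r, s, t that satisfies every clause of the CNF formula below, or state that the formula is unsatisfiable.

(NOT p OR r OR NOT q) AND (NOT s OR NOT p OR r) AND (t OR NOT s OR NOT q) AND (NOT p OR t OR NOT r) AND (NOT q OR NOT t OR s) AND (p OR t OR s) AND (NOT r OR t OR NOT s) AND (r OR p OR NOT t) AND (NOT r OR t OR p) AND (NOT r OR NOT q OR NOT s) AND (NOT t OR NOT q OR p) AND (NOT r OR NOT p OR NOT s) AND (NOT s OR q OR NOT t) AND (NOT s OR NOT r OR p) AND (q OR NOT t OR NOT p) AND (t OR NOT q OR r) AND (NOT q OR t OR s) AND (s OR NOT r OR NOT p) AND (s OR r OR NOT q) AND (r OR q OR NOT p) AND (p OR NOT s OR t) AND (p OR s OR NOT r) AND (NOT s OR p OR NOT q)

UNSATISFIABLE

Try p = false.
Try t = true.
(r) alone gives r = true.
(NOT q) alone gives q = false.
(NOT s) alone gives s = false.
But (s) is also a unit clause — contradiction.
So t must be the other value — set t = false.
(s) alone gives s = true.
But (NOT s) is also a unit clause — contradiction.
Neither t = true nor t = false works.
So p must be the other value — set p = true.
Try r = true.
(t) alone gives t = true.
(NOT s) alone gives s = false.
But (s) is also a unit clause — contradiction.
So r must be the other value — set r = false.
(NOT q) alone gives q = false.
But (q) is also a unit clause — contradiction.
Neither r = true nor r = false works.
Neither p = true nor p = false works.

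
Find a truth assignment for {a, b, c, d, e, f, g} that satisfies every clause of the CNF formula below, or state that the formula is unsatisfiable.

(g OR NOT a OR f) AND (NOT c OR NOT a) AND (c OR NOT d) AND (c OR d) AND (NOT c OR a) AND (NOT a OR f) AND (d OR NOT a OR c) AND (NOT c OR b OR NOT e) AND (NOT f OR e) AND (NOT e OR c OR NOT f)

Branch on c: set c = false.
From the singleton clause (NOT d), d = false.
That conflicts with the unit clause (d).
So c must be the other value — set c = true.
From the singleton clause (NOT a), a = false.
That conflicts with the unit clause (a).
Either choice for c ends in contradiction.

UNSATISFIABLE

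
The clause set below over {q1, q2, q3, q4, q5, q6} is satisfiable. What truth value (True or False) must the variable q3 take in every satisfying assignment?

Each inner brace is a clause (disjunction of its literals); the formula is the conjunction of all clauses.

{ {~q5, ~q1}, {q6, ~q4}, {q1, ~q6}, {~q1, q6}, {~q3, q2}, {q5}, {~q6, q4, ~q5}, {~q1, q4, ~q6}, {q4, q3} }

Suppose q3 = 0.
Unit clause (q5) forces q5 = 1.
Unit clause (~q1) forces q1 = 0.
Unit clause (~q6) forces q6 = 0.
Unit clause (~q4) forces q4 = 0.
That conflicts with the unit clause (q4).
So every satisfying assignment has q3 = True.

True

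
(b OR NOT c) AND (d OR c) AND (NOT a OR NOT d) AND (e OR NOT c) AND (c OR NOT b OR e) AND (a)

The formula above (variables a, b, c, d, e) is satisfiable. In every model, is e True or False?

Suppose e = false.
(NOT c) alone gives c = false.
(d) alone gives d = true.
(NOT a) alone gives a = false.
Now (a) is unsatisfied and unit — conflict.
So every satisfying assignment has e = True.

True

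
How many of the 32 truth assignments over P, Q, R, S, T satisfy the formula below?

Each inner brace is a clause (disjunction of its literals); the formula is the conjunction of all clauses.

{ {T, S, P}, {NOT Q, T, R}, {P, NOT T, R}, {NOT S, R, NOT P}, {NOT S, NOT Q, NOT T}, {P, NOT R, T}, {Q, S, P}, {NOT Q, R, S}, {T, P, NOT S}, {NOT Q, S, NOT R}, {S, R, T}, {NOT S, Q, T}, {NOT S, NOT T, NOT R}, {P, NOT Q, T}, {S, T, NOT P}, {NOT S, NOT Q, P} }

3

There are 2^5 = 32 truth assignments over (P, Q, R, S, T).
Split on P. With P = true, the clauses containing P are satisfied and NOT P drops from the rest; 3 of the 2^4 = 16 assignments to the other variables satisfy what remains.
With P = false, by the same count on the reduced clause set, 0 assignments work.
(One model: P=T, Q=F, R=F, S=F, T=T.)
Total: 3 + 0 = 3.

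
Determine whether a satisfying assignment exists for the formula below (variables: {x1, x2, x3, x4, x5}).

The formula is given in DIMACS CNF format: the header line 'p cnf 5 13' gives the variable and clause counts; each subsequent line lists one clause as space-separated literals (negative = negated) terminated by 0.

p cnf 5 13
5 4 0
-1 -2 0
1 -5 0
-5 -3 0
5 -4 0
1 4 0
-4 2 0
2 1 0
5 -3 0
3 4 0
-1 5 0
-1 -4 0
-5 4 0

Unsatisfiable

Case x5 = True:
From the singleton clause (x1), x1 = True.
From the singleton clause (¬x2), x2 = False.
From the singleton clause (¬x3), x3 = False.
From the singleton clause (¬x4), x4 = False.
But (x4) is also a unit clause — contradiction.
Undo x5 and try x5 = False.
From the singleton clause (x4), x4 = True.
But (¬x4) is also a unit clause — contradiction.
Neither x5 = True nor x5 = False works.
No assignment satisfies every clause.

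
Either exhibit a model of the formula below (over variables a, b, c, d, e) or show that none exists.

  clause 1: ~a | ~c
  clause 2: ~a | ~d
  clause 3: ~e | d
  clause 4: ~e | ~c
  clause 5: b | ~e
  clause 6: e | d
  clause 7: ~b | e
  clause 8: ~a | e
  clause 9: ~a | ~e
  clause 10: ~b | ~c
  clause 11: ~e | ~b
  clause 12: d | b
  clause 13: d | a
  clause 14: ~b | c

a: 0; b: 0; c: 1; d: 1; e: 0

Suppose a = 0.
From the singleton clause (d), d = 1.
Suppose e = 0.
From the singleton clause (~b), b = 0.
Every clause is now satisfied; c is unconstrained.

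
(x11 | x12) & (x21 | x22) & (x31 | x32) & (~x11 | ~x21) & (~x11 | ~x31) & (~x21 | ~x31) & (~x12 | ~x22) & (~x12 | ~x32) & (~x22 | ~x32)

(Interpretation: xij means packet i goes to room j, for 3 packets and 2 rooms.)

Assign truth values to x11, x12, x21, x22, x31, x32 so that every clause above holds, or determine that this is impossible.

UNSATISFIABLE

Suppose x11 = 1.
(~x21) alone gives x21 = 0.
(x22) alone gives x22 = 1.
(~x31) alone gives x31 = 0.
(x32) alone gives x32 = 1.
But (~x32) is also a unit clause — contradiction.
So x11 must be the other value — set x11 = 0.
(x12) alone gives x12 = 1.
(~x22) alone gives x22 = 0.
(x21) alone gives x21 = 1.
(~x31) alone gives x31 = 0.
(x32) alone gives x32 = 1.
But (~x32) is also a unit clause — contradiction.
Both values of x11 lead to a conflict.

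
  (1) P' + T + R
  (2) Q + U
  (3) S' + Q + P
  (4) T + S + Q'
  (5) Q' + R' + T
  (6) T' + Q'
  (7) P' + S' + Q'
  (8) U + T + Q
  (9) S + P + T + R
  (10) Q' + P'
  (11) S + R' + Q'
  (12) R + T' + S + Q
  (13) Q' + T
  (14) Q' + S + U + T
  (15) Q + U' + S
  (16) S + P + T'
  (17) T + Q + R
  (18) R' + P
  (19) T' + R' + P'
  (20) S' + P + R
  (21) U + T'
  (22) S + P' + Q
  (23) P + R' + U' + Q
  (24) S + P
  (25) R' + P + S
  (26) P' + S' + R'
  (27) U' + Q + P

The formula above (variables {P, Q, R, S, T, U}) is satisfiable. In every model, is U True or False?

True

Suppose U = 0.
(Q) alone gives Q = 1.
(T') alone gives T = 0.
But (T) is also a unit clause — contradiction.
So every satisfying assignment has U = True.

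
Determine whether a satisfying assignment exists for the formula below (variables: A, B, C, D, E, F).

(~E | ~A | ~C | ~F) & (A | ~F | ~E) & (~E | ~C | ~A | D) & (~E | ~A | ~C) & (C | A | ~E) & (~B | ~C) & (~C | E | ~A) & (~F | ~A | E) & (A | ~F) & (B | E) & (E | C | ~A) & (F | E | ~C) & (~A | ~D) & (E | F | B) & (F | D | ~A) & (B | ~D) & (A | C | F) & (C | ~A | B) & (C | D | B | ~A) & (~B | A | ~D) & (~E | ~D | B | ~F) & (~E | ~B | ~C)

Yes

Suppose B = 1.
Unit clause (~C) forces C = 0.
Suppose A = 1.
Unit clause (E) forces E = 1.
Unit clause (~D) forces D = 0.
Unit clause (F) forces F = 1.
This assignment satisfies each clause.
A satisfying assignment: A: 1,  B: 1,  C: 0,  D: 0,  E: 1,  F: 1.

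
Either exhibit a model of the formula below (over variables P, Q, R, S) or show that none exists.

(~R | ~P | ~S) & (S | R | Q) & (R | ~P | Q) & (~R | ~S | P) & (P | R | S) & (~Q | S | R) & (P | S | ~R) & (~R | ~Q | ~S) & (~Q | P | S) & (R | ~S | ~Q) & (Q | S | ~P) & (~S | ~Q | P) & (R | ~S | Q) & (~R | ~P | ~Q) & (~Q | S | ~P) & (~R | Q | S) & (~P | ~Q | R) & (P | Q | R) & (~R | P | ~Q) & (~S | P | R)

UNSATISFIABLE

Suppose R = 0.
Suppose S = 1.
Unit clause (~Q) forces Q = 0.
That conflicts with the unit clause (Q).
Backtrack on S: now try S = 0.
Unit clause (Q) forces Q = 1.
That conflicts with the unit clause (~Q).
Neither S = 1 nor S = 0 works.
Backtrack on R: now try R = 1.
Suppose P = 0.
Unit clause (~S) forces S = 0.
That conflicts with the unit clause (S).
Backtrack on P: now try P = 1.
Unit clause (~S) forces S = 0.
Unit clause (Q) forces Q = 1.
That conflicts with the unit clause (~Q).
Neither P = 1 nor P = 0 works.
Neither R = 1 nor R = 0 works.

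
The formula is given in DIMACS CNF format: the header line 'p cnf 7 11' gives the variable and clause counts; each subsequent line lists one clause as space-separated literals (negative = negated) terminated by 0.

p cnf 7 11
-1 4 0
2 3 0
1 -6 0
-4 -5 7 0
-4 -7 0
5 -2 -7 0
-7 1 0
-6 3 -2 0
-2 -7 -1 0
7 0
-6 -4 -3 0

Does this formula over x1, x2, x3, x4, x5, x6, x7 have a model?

Unsatisfiable

(x7) alone gives x7 = True.
(¬x4) alone gives x4 = False.
(¬x1) alone gives x1 = False.
Now (x1) is unsatisfied and unit — conflict.
No assignment satisfies every clause.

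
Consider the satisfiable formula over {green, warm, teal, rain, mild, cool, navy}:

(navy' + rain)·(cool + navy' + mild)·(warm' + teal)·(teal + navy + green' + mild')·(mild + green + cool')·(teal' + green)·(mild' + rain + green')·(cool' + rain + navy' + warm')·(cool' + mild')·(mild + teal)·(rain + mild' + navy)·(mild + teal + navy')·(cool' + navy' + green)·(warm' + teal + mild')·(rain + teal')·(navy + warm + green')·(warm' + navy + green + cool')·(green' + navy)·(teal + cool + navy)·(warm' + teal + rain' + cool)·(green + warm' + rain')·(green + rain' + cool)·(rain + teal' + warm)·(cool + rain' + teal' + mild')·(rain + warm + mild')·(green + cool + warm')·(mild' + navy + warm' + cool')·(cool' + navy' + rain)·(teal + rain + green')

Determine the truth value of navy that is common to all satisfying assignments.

True

Suppose navy = 0.
The clause (green') is unit, so green = 0.
The clause (teal') is unit, so teal = 0.
The clause (warm') is unit, so warm = 0.
The clause (mild) is unit, so mild = 1.
The clause (cool') is unit, so cool = 0.
Now (cool) is unsatisfied and unit — conflict.
So every satisfying assignment has navy = True.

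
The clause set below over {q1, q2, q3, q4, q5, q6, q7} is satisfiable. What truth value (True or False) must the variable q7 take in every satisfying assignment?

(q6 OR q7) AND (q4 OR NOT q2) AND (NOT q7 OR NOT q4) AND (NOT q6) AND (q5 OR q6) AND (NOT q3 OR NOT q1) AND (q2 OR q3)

True

Suppose q7 = false.
Unit clause (q6) forces q6 = true.
Now (NOT q6) is unsatisfied and unit — conflict.
So every satisfying assignment has q7 = True.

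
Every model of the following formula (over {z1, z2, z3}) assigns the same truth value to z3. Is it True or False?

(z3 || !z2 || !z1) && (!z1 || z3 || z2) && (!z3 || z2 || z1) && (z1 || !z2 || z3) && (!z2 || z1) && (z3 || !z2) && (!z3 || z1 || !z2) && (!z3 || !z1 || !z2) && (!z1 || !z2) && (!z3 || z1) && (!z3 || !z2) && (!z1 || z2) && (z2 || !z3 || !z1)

Suppose z3 = true.
From the singleton clause (z1), z1 = true.
From the singleton clause (!z2), z2 = false.
Now (z2) is unsatisfied and unit — conflict.
So every satisfying assignment has z3 = False.

False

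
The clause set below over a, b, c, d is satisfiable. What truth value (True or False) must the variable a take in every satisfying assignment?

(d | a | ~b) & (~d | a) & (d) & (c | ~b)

True

Suppose a = 0.
Unit clause (~d) forces d = 0.
That conflicts with the unit clause (d).
So every satisfying assignment has a = True.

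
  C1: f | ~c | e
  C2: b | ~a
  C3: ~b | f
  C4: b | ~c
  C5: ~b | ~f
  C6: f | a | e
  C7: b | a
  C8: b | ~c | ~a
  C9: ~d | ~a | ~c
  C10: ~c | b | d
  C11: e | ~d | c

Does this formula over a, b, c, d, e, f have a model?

Case b = 1:
The clause (f) is unit, so f = 1.
But (~f) is also a unit clause — contradiction.
So b must be the other value — set b = 0.
The clause (~a) is unit, so a = 0.
But (a) is also a unit clause — contradiction.
Either choice for b ends in contradiction.
No assignment satisfies every clause.

Unsatisfiable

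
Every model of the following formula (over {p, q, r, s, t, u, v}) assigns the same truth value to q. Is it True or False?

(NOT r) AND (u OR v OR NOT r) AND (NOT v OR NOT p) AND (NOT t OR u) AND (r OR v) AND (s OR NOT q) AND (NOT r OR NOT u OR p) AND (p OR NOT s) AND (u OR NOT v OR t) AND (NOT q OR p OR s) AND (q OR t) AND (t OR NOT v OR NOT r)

Suppose q = true.
From the singleton clause (NOT r), r = false.
From the singleton clause (v), v = true.
From the singleton clause (NOT p), p = false.
From the singleton clause (s), s = true.
That conflicts with the unit clause (NOT s).
So every satisfying assignment has q = False.

False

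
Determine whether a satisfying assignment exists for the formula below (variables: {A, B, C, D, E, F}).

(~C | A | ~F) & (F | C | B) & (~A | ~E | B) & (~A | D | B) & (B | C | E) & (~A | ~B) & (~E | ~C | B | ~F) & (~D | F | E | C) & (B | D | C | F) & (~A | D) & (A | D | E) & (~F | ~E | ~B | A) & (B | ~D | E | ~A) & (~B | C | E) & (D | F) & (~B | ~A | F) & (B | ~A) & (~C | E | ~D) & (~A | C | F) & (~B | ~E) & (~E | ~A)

Yes, satisfiable

Case A = 0:
Case C = 1:
The clause (~F) is unit, so F = 0.
The clause (D) is unit, so D = 1.
The clause (E) is unit, so E = 1.
The clause (~B) is unit, so B = 0.
All clauses are satisfied.
A satisfying assignment: A=0; B=0; C=1; D=1; E=1; F=0.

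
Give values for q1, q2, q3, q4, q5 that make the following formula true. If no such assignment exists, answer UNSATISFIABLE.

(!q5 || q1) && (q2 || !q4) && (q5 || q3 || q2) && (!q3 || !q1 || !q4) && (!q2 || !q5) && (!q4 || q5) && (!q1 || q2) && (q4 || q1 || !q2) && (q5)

(q5) alone gives q5 = true.
(q1) alone gives q1 = true.
(!q2) alone gives q2 = false.
But (q2) is also a unit clause — contradiction.

UNSATISFIABLE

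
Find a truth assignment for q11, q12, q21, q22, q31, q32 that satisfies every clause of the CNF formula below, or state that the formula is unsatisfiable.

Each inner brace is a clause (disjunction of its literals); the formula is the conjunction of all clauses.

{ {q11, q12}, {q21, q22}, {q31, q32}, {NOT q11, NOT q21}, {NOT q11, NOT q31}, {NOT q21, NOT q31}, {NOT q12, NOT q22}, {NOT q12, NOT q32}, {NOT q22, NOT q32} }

Try q11 = true.
From the singleton clause (NOT q21), q21 = false.
From the singleton clause (q22), q22 = true.
From the singleton clause (NOT q31), q31 = false.
From the singleton clause (q32), q32 = true.
Now (NOT q32) is unsatisfied and unit — conflict.
Backtrack on q11: now try q11 = false.
From the singleton clause (q12), q12 = true.
From the singleton clause (NOT q22), q22 = false.
From the singleton clause (q21), q21 = true.
From the singleton clause (NOT q31), q31 = false.
From the singleton clause (q32), q32 = true.
Now (NOT q32) is unsatisfied and unit — conflict.
Either choice for q11 ends in contradiction.

UNSATISFIABLE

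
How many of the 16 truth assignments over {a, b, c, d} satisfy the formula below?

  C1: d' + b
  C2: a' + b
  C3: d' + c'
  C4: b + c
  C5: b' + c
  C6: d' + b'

There are 2^4 = 16 truth assignments over (a, b, c, d).
Check each against the 6 clauses (columns in the order a, b, c, d):
  F F F F  ✗ fails (b + c)
  F F F T  ✗ fails (d' + b)
  F F T F  ✓ satisfies all
  F F T T  ✗ fails (d' + b)
  F T F F  ✗ fails (b' + c)
  F T F T  ✗ fails (b' + c)
  F T T F  ✓ satisfies all
  F T T T  ✗ fails (d' + c')
  T F F F  ✗ fails (a' + b)
  T F F T  ✗ fails (d' + b)
  T F T F  ✗ fails (a' + b)
  T F T T  ✗ fails (d' + b)
  T T F F  ✗ fails (b' + c)
  T T F T  ✗ fails (b' + c)
  T T T F  ✓ satisfies all
  T T T T  ✗ fails (d' + c')
3 of the 16 rows are models.

3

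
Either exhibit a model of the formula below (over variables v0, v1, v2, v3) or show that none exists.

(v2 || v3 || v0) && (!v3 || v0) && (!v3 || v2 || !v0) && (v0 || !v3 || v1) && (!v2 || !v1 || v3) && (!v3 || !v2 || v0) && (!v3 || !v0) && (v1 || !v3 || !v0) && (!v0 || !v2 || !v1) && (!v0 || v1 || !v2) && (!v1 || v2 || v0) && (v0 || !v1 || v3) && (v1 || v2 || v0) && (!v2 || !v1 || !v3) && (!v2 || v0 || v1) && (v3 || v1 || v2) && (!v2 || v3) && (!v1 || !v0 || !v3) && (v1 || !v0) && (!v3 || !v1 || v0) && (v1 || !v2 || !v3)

v0=true,  v1=true,  v2=false,  v3=false

Case v3 = false:
The clause (!v2) is unit, so v2 = false.
The clause (v0) is unit, so v0 = true.
The clause (v1) is unit, so v1 = true.
All clauses are satisfied.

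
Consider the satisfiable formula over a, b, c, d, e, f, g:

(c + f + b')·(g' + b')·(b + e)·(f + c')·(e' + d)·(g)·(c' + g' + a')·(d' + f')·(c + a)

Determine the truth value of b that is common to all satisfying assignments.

False

Suppose b = 1.
Unit clause (g') forces g = 0.
That conflicts with the unit clause (g).
So every satisfying assignment has b = False.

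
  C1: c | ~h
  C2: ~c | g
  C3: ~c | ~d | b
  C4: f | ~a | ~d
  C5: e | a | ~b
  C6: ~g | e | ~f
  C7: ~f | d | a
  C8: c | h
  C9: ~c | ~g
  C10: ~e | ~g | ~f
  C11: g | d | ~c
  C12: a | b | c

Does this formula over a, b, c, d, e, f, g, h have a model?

No

Suppose c = 1.
The clause (g) is unit, so g = 1.
That conflicts with the unit clause (~g).
That branch fails; take c = 0 instead.
The clause (~h) is unit, so h = 0.
That conflicts with the unit clause (h).
Either choice for c ends in contradiction.
No assignment satisfies every clause.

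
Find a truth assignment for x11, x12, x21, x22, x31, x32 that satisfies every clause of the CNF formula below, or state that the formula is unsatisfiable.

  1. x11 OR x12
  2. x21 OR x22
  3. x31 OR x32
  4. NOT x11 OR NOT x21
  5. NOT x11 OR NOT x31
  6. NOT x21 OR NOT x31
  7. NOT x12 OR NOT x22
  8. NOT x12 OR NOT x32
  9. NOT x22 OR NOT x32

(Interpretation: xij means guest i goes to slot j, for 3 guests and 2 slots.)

Suppose x11 = true.
Unit clause (NOT x21) forces x21 = false.
Unit clause (x22) forces x22 = true.
Unit clause (NOT x31) forces x31 = false.
Unit clause (x32) forces x32 = true.
Now (NOT x32) is unsatisfied and unit — conflict.
That branch fails; take x11 = false instead.
Unit clause (x12) forces x12 = true.
Unit clause (NOT x22) forces x22 = false.
Unit clause (x21) forces x21 = true.
Unit clause (NOT x31) forces x31 = false.
Unit clause (x32) forces x32 = true.
Now (NOT x32) is unsatisfied and unit — conflict.
Both values of x11 lead to a conflict.

UNSATISFIABLE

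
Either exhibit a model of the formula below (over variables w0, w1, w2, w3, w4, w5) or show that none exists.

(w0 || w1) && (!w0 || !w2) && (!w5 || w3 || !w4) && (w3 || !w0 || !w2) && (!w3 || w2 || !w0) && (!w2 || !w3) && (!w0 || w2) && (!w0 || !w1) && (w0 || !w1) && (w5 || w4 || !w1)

Try w0 = true.
From the singleton clause (!w2), w2 = false.
But (w2) is also a unit clause — contradiction.
Backtrack on w0: now try w0 = false.
From the singleton clause (w1), w1 = true.
But (!w1) is also a unit clause — contradiction.
Both values of w0 lead to a conflict.

UNSATISFIABLE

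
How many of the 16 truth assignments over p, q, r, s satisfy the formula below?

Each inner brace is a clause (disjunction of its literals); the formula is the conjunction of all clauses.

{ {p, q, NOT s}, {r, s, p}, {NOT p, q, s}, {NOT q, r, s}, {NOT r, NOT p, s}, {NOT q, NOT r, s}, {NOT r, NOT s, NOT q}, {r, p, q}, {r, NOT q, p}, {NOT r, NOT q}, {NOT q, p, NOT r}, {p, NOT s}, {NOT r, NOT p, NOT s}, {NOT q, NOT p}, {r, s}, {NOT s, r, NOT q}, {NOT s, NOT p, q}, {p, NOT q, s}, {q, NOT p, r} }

There are 2^4 = 16 truth assignments over (p, q, r, s).
Check each against the 19 clauses (columns in the order p, q, r, s):
  F F F F  ✗ fails (r OR s OR p)
  F F F T  ✗ fails (p OR q OR NOT s)
  F F T F  ✓ satisfies all
  F F T T  ✗ fails (p OR q OR NOT s)
  F T F F  ✗ fails (r OR s OR p)
  F T F T  ✗ fails (r OR NOT q OR p)
  F T T F  ✗ fails (NOT q OR NOT r OR s)
  F T T T  ✗ fails (NOT r OR NOT s OR NOT q)
  T F F F  ✗ fails (NOT p OR q OR s)
  T F F T  ✗ fails (NOT s OR NOT p OR q)
  T F T F  ✗ fails (NOT p OR q OR s)
  T F T T  ✗ fails (NOT r OR NOT p OR NOT s)
  T T F F  ✗ fails (NOT q OR r OR s)
  T T F T  ✗ fails (NOT q OR NOT p)
  T T T F  ✗ fails (NOT r OR NOT p OR s)
  T T T T  ✗ fails (NOT r OR NOT s OR NOT q)
1 of the 16 rows is a model.

1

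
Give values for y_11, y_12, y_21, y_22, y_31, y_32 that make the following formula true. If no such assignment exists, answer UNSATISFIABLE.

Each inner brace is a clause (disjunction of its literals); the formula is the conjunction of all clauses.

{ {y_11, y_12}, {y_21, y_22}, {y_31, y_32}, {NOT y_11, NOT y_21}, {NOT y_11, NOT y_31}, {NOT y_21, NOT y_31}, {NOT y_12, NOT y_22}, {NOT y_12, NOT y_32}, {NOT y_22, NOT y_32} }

UNSATISFIABLE

Suppose y_11 = true.
The clause (NOT y_21) is unit, so y_21 = false.
The clause (y_22) is unit, so y_22 = true.
The clause (NOT y_31) is unit, so y_31 = false.
The clause (y_32) is unit, so y_32 = true.
But (NOT y_32) is also a unit clause — contradiction.
Backtrack on y_11: now try y_11 = false.
The clause (y_12) is unit, so y_12 = true.
The clause (NOT y_22) is unit, so y_22 = false.
The clause (y_21) is unit, so y_21 = true.
The clause (NOT y_31) is unit, so y_31 = false.
The clause (y_32) is unit, so y_32 = true.
But (NOT y_32) is also a unit clause — contradiction.
Neither y_11 = true nor y_11 = false works.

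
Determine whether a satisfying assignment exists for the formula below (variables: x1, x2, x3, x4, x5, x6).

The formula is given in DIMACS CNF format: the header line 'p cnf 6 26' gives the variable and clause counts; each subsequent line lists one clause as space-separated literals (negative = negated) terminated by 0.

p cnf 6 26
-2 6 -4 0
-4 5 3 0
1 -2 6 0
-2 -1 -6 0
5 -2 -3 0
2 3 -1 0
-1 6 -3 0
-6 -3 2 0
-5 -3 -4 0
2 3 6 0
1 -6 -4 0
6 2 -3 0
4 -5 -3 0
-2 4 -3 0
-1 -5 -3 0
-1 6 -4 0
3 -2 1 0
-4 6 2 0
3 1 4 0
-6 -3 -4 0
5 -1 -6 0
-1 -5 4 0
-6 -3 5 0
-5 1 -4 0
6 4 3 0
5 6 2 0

Case x2 = False:
Case x3 = True:
The clause (¬x6) is unit, so x6 = False.
Now (x6) is unsatisfied and unit — conflict.
Backtrack on x3: now try x3 = False.
The clause (¬x1) is unit, so x1 = False.
The clause (x6) is unit, so x6 = True.
The clause (¬x4) is unit, so x4 = False.
Now (x4) is unsatisfied and unit — conflict.
Both values of x3 lead to a conflict.
Backtrack on x2: now try x2 = True.
Case x6 = True:
The clause (¬x1) is unit, so x1 = False.
The clause (¬x4) is unit, so x4 = False.
The clause (¬x3) is unit, so x3 = False.
Now (x3) is unsatisfied and unit — conflict.
Backtrack on x6: now try x6 = False.
The clause (¬x4) is unit, so x4 = False.
The clause (x1) is unit, so x1 = True.
The clause (¬x3) is unit, so x3 = False.
Now (x3) is unsatisfied and unit — conflict.
Both values of x6 lead to a conflict.
Both values of x2 lead to a conflict.
No assignment satisfies every clause.

No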